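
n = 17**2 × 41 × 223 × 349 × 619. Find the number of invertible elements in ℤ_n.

519456983040

φ(570824544137) = 570824544137 · (1 − 1/17) · (1 − 1/41) · (1 − 1/223) · (1 − 1/349) · (1 − 1/619)
       = 570824544137 · 30556293120/33577914361 = 519456983040.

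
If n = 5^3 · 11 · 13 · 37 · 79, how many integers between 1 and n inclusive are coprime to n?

φ(52248625) = 52248625 · (1 − 1/5) · (1 − 1/11) · (1 − 1/13) · (1 − 1/37) · (1 − 1/79)
       = 52248625 · 1347840/2089945 = 33696000.

33696000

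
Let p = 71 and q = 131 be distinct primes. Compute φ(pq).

φ(n) = (p − 1)(q − 1) = (71−1)(131−1) = 70·130 = 9100.

9100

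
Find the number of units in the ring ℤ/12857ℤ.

11088

12857 = 13 × 23 × 43.
φ(12857) = 12857 · (1 − 1/13) · (1 − 1/23) · (1 − 1/43)
       = 12857 · 11088/12857 = 11088.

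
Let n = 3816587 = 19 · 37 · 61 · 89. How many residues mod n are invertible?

φ(3816587) = 3816587 · (1 − 1/19) · (1 − 1/37) · (1 − 1/61) · (1 − 1/89)
       = 3816587 · 3421440/3816587 = 3421440.

3421440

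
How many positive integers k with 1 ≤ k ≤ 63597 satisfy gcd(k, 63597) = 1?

37632

63597 = 3 · 17 · 29 · 43.
φ(63597) = 63597 · (1 − 1/3) · (1 − 1/17) · (1 − 1/29) · (1 − 1/43)
       = 63597 · 37632/63597 = 37632.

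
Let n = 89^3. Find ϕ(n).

φ(704969) = 704969 · (1 − 1/89)
       = 704969 · 88/89 = 697048.

697048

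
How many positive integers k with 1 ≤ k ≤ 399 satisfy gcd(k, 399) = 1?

First factor: 399 = 3 * 7 * 19.
φ(399) = 399 · (1 − 1/3) · (1 − 1/7) · (1 − 1/19)
       = 399 · 216/399 = 216.

216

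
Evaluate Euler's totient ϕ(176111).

142560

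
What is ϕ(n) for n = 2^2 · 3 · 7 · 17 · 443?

φ(632604) = 632604 · (1 − 1/2) · (1 − 1/3) · (1 − 1/7) · (1 − 1/17) · (1 − 1/443)
       = 632604 · 84864/316302 = 169728.

169728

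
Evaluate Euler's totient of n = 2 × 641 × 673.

φ(862786) = 862786 · (1 − 1/2) · (1 − 1/641) · (1 − 1/673)
       = 862786 · 430080/862786 = 430080.

430080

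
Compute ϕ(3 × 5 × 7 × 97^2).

φ(3) = 3 − 1 = 2.
φ(5) = 5 − 1 = 4.
φ(7) = 7 − 1 = 6.
φ(97^2) = 97^1·(97−1) = 97·96 = 9312.
Multiply: 2 · 4 · 6 · 9312 = 446976.

446976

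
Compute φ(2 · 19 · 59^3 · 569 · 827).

φ(3672462818326) = 3672462818326 · (1 − 1/2) · (1 − 1/19) · (1 − 1/59) · (1 − 1/569) · (1 − 1/827)
       = 3672462818326 · 489811392/1055002246 = 1705033455552.

1705033455552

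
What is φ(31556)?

Factor 31556: 31556 = 2**2 * 7**3 * 23.
φ(2^2) = 2^2 − 2^1 = 4 − 2 = 2.
φ(7^3) = 7^2·(7−1) = 49·6 = 294.
φ(23) = 23 − 1 = 22.
φ(31556) = 2 × 294 × 22 = 12936.

12936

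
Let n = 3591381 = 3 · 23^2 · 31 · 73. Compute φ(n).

2185920

φ(3591381) = 3591381 · (1 − 1/3) · (1 − 1/23) · (1 − 1/31) · (1 − 1/73)
       = 3591381 · 95040/156147 = 2185920.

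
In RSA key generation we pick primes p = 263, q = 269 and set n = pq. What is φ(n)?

70216

φ(pq) = (p−1)(q−1) = 262 · 268 = 70216.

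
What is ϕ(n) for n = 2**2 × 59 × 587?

67976

φ(138532) = 138532 · (1 − 1/2) · (1 − 1/59) · (1 − 1/587)
       = 138532 · 33988/69266 = 67976.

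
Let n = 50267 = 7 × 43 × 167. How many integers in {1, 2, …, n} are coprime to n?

φ(7) = 7 − 1 = 6.
φ(43) = 43 − 1 = 42.
φ(167) = 167 − 1 = 166.
Since φ is multiplicative, φ(50267) = 6 · 42 · 166 = 41832.

41832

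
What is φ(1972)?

Factor 1972: 1972 = 2^2 * 17 * 29.
φ(1972) = 1972 · (1 − 1/2) · (1 − 1/17) · (1 − 1/29)
       = 1972 · 448/986 = 896.

896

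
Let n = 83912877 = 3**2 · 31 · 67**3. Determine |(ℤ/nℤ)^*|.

φ(3^2) = 3^1·(3−1) = 3·2 = 6.
φ(31) = 31 − 1 = 30.
φ(67^3) = 67^2·(67−1) = 4489·66 = 296274.
Multiply: 6 · 30 · 296274 = 53329320.

53329320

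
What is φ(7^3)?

φ(7^3) = 7^3 − 7^2 = 343 − 49 = 294.

294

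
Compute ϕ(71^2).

φ(5041) = 5041 · (1 − 1/71)
       = 5041 · 70/71 = 4970.

4970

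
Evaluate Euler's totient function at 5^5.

φ(3125) = 3125 · (1 − 1/5)
       = 3125 · 4/5 = 2500.

2500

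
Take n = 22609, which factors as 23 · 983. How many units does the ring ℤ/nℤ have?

φ(22609) = 22609 · (1 − 1/23) · (1 − 1/983)
       = 22609 · 21604/22609 = 21604.

21604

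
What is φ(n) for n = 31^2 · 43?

39060

φ(31^2) = 31^1·(31−1) = 31·30 = 930.
φ(43) = 43 − 1 = 42.
φ(41323) = 930 × 42 = 39060.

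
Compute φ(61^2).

3660

φ(3721) = 3721 · (1 − 1/61)
       = 3721 · 60/61 = 3660.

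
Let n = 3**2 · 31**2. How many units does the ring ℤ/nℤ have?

φ(3^2) = 3^1·(3−1) = 3·2 = 6.
φ(31^2) = 31^1·(31−1) = 31·30 = 930.
Since φ is multiplicative, φ(8649) = 6 · 930 = 5580.

5580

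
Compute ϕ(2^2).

2

φ(2^2) = 2^1·(2−1) = 2·1 = 2.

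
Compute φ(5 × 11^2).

φ(605) = 605 · (1 − 1/5) · (1 − 1/11)
       = 605 · 40/55 = 440.

440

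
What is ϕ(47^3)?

φ(47^3) = 47^2·(47−1) = 2209·46 = 101614.

101614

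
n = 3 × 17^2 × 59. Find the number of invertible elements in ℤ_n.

φ(51153) = 51153 · (1 − 1/3) · (1 − 1/17) · (1 − 1/59)
       = 51153 · 1856/3009 = 31552.

31552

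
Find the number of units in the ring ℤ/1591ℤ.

1512

1591 = 37 · 43.
φ(37) = 37 − 1 = 36.
φ(43) = 43 − 1 = 42.
Since φ is multiplicative, φ(1591) = 36 · 42 = 1512.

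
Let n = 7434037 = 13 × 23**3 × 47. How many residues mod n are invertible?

6424176

φ(7434037) = 7434037 · (1 − 1/13) · (1 − 1/23) · (1 − 1/47)
       = 7434037 · 12144/14053 = 6424176.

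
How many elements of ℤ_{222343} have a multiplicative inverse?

Factor 222343: 222343 = 11 × 17 × 29 × 41.
φ(222343) = 222343 · (1 − 1/11) · (1 − 1/17) · (1 − 1/29) · (1 − 1/41)
       = 222343 · 179200/222343 = 179200.

179200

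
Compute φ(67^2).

4422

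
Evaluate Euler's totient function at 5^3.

φ(125) = 125 · (1 − 1/5)
       = 125 · 4/5 = 100.

100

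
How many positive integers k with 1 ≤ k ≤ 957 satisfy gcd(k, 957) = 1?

957 = 3 · 11 · 29.
φ(3) = 3 − 1 = 2.
φ(11) = 11 − 1 = 10.
φ(29) = 29 − 1 = 28.
Since φ is multiplicative, φ(957) = 2 · 10 · 28 = 560.

560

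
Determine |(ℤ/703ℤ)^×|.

Prime factorization: 703 = 19 * 37.
φ(703) = 703 · (1 − 1/19) · (1 − 1/37)
       = 703 · 648/703 = 648.

648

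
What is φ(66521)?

48384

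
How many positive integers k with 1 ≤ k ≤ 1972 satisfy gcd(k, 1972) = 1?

896

First factor: 1972 = 2^2 * 17 * 29.
φ(2^2) = 2^2 − 2^1 = 4 − 2 = 2.
φ(17) = 17 − 1 = 16.
φ(29) = 29 − 1 = 28.
Since φ is multiplicative, φ(1972) = 2 · 16 · 28 = 896.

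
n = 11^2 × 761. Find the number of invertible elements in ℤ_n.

83600

φ(11^2) = 11^1·(11−1) = 11·10 = 110.
φ(761) = 761 − 1 = 760.
Multiply: 110 · 760 = 83600.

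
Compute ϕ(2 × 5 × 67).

φ(2) = 2 − 1 = 1.
φ(5) = 5 − 1 = 4.
φ(67) = 67 − 1 = 66.
Multiply: 1 · 4 · 66 = 264.

264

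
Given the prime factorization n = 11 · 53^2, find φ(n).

φ(11) = 11 − 1 = 10.
φ(53^2) = 53^1·(53−1) = 53·52 = 2756.
Since φ is multiplicative, φ(30899) = 10 · 2756 = 27560.

27560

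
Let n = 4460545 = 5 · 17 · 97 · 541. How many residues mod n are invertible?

φ(4460545) = 4460545 · (1 − 1/5) · (1 − 1/17) · (1 − 1/97) · (1 − 1/541)
       = 4460545 · 3317760/4460545 = 3317760.

3317760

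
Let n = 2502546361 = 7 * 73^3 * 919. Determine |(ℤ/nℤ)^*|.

φ(2502546361) = 2502546361 · (1 − 1/7) · (1 − 1/73) · (1 − 1/919)
       = 2502546361 · 396576/469609 = 2113353504.

2113353504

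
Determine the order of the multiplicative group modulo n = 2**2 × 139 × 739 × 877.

178430688

φ(360345268) = 360345268 · (1 − 1/2) · (1 − 1/139) · (1 − 1/739) · (1 − 1/877)
       = 360345268 · 89215344/180172634 = 178430688.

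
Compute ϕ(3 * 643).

φ(1929) = 1929 · (1 − 1/3) · (1 − 1/643)
       = 1929 · 1284/1929 = 1284.

1284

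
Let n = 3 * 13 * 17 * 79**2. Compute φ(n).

φ(4137783) = 4137783 · (1 − 1/3) · (1 − 1/13) · (1 − 1/17) · (1 − 1/79)
       = 4137783 · 29952/52377 = 2366208.

2366208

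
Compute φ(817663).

604800

Prime factorization: 817663 = 7^2 × 11 × 37 × 41.
φ(7^2) = 7^2 − 7^1 = 49 − 7 = 42.
φ(11) = 11 − 1 = 10.
φ(37) = 37 − 1 = 36.
φ(41) = 41 − 1 = 40.
φ(817663) = 42 × 10 × 36 × 40 = 604800.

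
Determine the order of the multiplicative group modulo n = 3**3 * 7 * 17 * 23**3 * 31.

φ(3^3) = 3^2·(3−1) = 9·2 = 18.
φ(7) = 7 − 1 = 6.
φ(17) = 17 − 1 = 16.
φ(23^3) = 23^2·(23−1) = 529·22 = 11638.
φ(31) = 31 − 1 = 30.
Since φ is multiplicative, φ(1211869701) = 18 · 6 · 16 · 11638 · 30 = 603313920.

603313920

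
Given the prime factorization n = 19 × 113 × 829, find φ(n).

1669248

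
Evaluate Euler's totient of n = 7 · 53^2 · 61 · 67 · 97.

φ(7) = 7 − 1 = 6.
φ(53^2) = 53^1·(53−1) = 53·52 = 2756.
φ(61) = 61 − 1 = 60.
φ(67) = 67 − 1 = 66.
φ(97) = 97 − 1 = 96.
Multiply: 6 · 2756 · 60 · 66 · 96 = 6286325760.

6286325760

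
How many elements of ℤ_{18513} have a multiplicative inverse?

Factor 18513: 18513 = 3**2 · 11**2 · 17.
φ(18513) = 18513 · (1 − 1/3) · (1 − 1/11) · (1 − 1/17)
       = 18513 · 320/561 = 10560.

10560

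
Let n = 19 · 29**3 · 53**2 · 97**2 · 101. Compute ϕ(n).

φ(1236984267633571) = 1236984267633571 · (1 − 1/19) · (1 − 1/29) · (1 − 1/53) · (1 − 1/97) · (1 − 1/101)
       = 1236984267633571 · 251596800/286101791 = 1087799144140800.

1087799144140800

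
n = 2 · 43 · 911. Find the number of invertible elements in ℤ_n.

38220

φ(78346) = 78346 · (1 − 1/2) · (1 − 1/43) · (1 − 1/911)
       = 78346 · 38220/78346 = 38220.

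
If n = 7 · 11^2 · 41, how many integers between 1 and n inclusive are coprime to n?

φ(34727) = 34727 · (1 − 1/7) · (1 − 1/11) · (1 − 1/41)
       = 34727 · 2400/3157 = 26400.

26400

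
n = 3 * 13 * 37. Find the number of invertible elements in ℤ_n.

864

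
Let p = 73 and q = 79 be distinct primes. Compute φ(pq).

For distinct primes, φ(pq) = (p−1)(q−1) = 72 × 78 = 5616.

5616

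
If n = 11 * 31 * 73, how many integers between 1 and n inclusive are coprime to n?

φ(11) = 11 − 1 = 10.
φ(31) = 31 − 1 = 30.
φ(73) = 73 − 1 = 72.
Multiply: 10 · 30 · 72 = 21600.

21600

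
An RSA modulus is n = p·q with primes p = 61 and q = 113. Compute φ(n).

6720

For distinct primes, φ(pq) = (p−1)(q−1) = 60 × 112 = 6720.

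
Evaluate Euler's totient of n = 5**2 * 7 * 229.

φ(40075) = 40075 · (1 − 1/5) · (1 − 1/7) · (1 − 1/229)
       = 40075 · 5472/8015 = 27360.

27360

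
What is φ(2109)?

Factor 2109: 2109 = 3 · 19 · 37.
φ(3) = 3 − 1 = 2.
φ(19) = 19 − 1 = 18.
φ(37) = 37 − 1 = 36.
Since φ is multiplicative, φ(2109) = 2 · 18 · 36 = 1296.

1296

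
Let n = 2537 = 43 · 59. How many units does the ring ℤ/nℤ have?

2436

φ(2537) = 2537 · (1 − 1/43) · (1 − 1/59)
       = 2537 · 2436/2537 = 2436.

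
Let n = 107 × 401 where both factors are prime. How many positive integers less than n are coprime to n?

For distinct primes, φ(pq) = (p−1)(q−1) = 106 × 400 = 42400.

42400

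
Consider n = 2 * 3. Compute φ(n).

φ(2) = 2 − 1 = 1.
φ(3) = 3 − 1 = 2.
φ(6) = 1 × 2 = 2.

2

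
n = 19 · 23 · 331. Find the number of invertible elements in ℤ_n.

130680

φ(19) = 19 − 1 = 18.
φ(23) = 23 − 1 = 22.
φ(331) = 331 − 1 = 330.
Since φ is multiplicative, φ(144647) = 18 · 22 · 330 = 130680.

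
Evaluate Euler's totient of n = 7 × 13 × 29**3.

φ(7) = 7 − 1 = 6.
φ(13) = 13 − 1 = 12.
φ(29^3) = 29^2·(29−1) = 841·28 = 23548.
Multiply: 6 · 12 · 23548 = 1695456.

1695456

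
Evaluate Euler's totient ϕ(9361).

Factor 9361: 9361 = 11 · 23 · 37.
φ(11) = 11 − 1 = 10.
φ(23) = 23 − 1 = 22.
φ(37) = 37 − 1 = 36.
φ(9361) = 10 × 22 × 36 = 7920.

7920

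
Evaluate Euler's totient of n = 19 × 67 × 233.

φ(19) = 19 − 1 = 18.
φ(67) = 67 − 1 = 66.
φ(233) = 233 − 1 = 232.
Multiply: 18 · 66 · 232 = 275616.

275616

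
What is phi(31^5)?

φ(28629151) = 28629151 · (1 − 1/31)
       = 28629151 · 30/31 = 27705630.

27705630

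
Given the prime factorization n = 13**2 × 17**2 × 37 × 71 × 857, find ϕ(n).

91530915840

φ(109957648099) = 109957648099 · (1 − 1/13) · (1 − 1/17) · (1 − 1/37) · (1 − 1/71) · (1 − 1/857)
       = 109957648099 · 414167040/497545919 = 91530915840.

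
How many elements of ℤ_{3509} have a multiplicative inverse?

3080

First factor: 3509 = 11**2 * 29.
φ(3509) = 3509 · (1 − 1/11) · (1 − 1/29)
       = 3509 · 280/319 = 3080.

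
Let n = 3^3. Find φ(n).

φ(3^3) = 3^2·(3−1) = 9·2 = 18.

18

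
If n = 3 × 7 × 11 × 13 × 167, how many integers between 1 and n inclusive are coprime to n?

239040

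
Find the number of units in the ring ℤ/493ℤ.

Prime factorization: 493 = 17 * 29.
φ(493) = 493 · (1 − 1/17) · (1 − 1/29)
       = 493 · 448/493 = 448.

448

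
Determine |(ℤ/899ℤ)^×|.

First factor: 899 = 29 × 31.
φ(899) = 899 · (1 − 1/29) · (1 − 1/31)
       = 899 · 840/899 = 840.

840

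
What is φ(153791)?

132000

153791 = 11^2 × 31 × 41.
φ(11^2) = 11^1·(11−1) = 11·10 = 110.
φ(31) = 31 − 1 = 30.
φ(41) = 41 − 1 = 40.
Multiply: 110 · 30 · 40 = 132000.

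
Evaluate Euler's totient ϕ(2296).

First factor: 2296 = 2^3 × 7 × 41.
φ(2^3) = 2^3 − 2^2 = 8 − 4 = 4.
φ(7) = 7 − 1 = 6.
φ(41) = 41 − 1 = 40.
φ(2296) = 4 × 6 × 40 = 960.

960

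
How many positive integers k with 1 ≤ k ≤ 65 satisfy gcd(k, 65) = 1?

Factor 65: 65 = 5 * 13.
φ(65) = 65 · (1 − 1/5) · (1 − 1/13)
       = 65 · 48/65 = 48.

48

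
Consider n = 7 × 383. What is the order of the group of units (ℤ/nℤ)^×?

2292

φ(2681) = 2681 · (1 − 1/7) · (1 − 1/383)
       = 2681 · 2292/2681 = 2292.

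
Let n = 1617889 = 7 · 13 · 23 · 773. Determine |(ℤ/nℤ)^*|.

1222848

φ(7) = 7 − 1 = 6.
φ(13) = 13 − 1 = 12.
φ(23) = 23 − 1 = 22.
φ(773) = 773 − 1 = 772.
φ(1617889) = 6 × 12 × 22 × 772 = 1222848.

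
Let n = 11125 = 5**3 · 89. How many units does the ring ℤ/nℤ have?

8800

φ(5^3) = 5^3 − 5^2 = 125 − 25 = 100.
φ(89) = 89 − 1 = 88.
Since φ is multiplicative, φ(11125) = 100 · 88 = 8800.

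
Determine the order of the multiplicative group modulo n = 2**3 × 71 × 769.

φ(2^3) = 2^2·(2−1) = 4·1 = 4.
φ(71) = 71 − 1 = 70.
φ(769) = 769 − 1 = 768.
φ(436792) = 4 × 70 × 768 = 215040.

215040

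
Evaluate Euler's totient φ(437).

437 = 19 × 23.
φ(19) = 19 − 1 = 18.
φ(23) = 23 − 1 = 22.
φ(437) = 18 × 22 = 396.

396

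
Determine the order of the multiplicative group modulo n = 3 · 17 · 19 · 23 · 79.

988416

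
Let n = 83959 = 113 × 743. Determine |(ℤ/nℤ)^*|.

φ(83959) = 83959 · (1 − 1/113) · (1 − 1/743)
       = 83959 · 83104/83959 = 83104.

83104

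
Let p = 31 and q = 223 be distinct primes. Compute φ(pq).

φ(n) = (p − 1)(q − 1) = (31−1)(223−1) = 30·222 = 6660.

6660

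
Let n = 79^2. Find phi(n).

6162

φ(79^2) = 79^2 − 79^1 = 6241 − 79 = 6162.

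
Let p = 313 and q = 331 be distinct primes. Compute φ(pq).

102960

φ(103603) = 103603 · (1 − 1/313) · (1 − 1/331)
       = 103603 · 102960/103603 = 102960.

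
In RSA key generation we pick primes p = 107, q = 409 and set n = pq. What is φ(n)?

43248

φ(pq) = (p−1)(q−1) = 106 · 408 = 43248.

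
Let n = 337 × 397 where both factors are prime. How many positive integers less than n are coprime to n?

φ(n) = (p − 1)(q − 1) = (337−1)(397−1) = 336·396 = 133056.

133056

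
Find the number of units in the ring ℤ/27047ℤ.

24192

Prime factorization: 27047 = 17 * 37 * 43.
φ(27047) = 27047 · (1 − 1/17) · (1 − 1/37) · (1 − 1/43)
       = 27047 · 24192/27047 = 24192.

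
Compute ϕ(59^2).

φ(59^2) = 59^2 − 59^1 = 3481 − 59 = 3422.

3422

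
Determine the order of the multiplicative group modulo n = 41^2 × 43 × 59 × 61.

239702400

φ(260146517) = 260146517 · (1 − 1/41) · (1 − 1/43) · (1 − 1/59) · (1 − 1/61)
       = 260146517 · 5846400/6345037 = 239702400.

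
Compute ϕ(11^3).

1210

φ(11^3) = 11^3 − 11^2 = 1331 − 121 = 1210.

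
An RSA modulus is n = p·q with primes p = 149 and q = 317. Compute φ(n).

φ(n) = (p − 1)(q − 1) = (149−1)(317−1) = 148·316 = 46768.

46768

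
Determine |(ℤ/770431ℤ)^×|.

Prime factorization: 770431 = 19 × 23 × 41 × 43.
φ(770431) = 770431 · (1 − 1/19) · (1 − 1/23) · (1 − 1/41) · (1 − 1/43)
       = 770431 · 665280/770431 = 665280.

665280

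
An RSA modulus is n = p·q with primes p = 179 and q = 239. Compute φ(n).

42364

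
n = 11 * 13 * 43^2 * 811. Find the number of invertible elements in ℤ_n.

φ(214434077) = 214434077 · (1 − 1/11) · (1 − 1/13) · (1 − 1/43) · (1 − 1/811)
       = 214434077 · 4082400/4986839 = 175543200.

175543200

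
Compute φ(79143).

47520

79143 = 3 · 23 · 31 · 37.
φ(79143) = 79143 · (1 − 1/3) · (1 − 1/23) · (1 − 1/31) · (1 − 1/37)
       = 79143 · 47520/79143 = 47520.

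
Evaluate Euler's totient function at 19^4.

123462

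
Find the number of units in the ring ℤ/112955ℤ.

First factor: 112955 = 5 × 19 × 29 × 41.
φ(5) = 5 − 1 = 4.
φ(19) = 19 − 1 = 18.
φ(29) = 29 − 1 = 28.
φ(41) = 41 − 1 = 40.
Since φ is multiplicative, φ(112955) = 4 · 18 · 28 · 40 = 80640.

80640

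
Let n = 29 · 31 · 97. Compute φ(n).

80640

φ(29) = 29 − 1 = 28.
φ(31) = 31 − 1 = 30.
φ(97) = 97 − 1 = 96.
φ(87203) = 28 × 30 × 96 = 80640.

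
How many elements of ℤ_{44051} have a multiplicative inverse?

First factor: 44051 = 7^2 · 29 · 31.
φ(7^2) = 7^2 − 7^1 = 49 − 7 = 42.
φ(29) = 29 − 1 = 28.
φ(31) = 31 − 1 = 30.
φ(44051) = 42 × 28 × 30 = 35280.

35280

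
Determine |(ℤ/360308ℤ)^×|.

Prime factorization: 360308 = 2^2 · 13^3 · 41.
φ(2^2) = 2^1·(2−1) = 2·1 = 2.
φ(13^3) = 13^3 − 13^2 = 2197 − 169 = 2028.
φ(41) = 41 − 1 = 40.
φ(360308) = 2 × 2028 × 40 = 162240.

162240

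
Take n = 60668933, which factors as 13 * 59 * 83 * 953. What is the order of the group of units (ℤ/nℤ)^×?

φ(60668933) = 60668933 · (1 − 1/13) · (1 − 1/59) · (1 − 1/83) · (1 − 1/953)
       = 60668933 · 54332544/60668933 = 54332544.

54332544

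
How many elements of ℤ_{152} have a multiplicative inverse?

72

First factor: 152 = 2**3 × 19.
φ(2^3) = 2^3 − 2^2 = 8 − 4 = 4.
φ(19) = 19 − 1 = 18.
Since φ is multiplicative, φ(152) = 4 · 18 = 72.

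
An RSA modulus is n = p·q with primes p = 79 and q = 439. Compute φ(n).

For distinct primes, φ(pq) = (p−1)(q−1) = 78 × 438 = 34164.

34164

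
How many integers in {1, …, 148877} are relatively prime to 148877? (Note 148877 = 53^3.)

146068

φ(53^3) = 53^2·(53−1) = 2809·52 = 146068.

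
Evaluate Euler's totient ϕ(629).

576

Prime factorization: 629 = 17 · 37.
φ(17) = 17 − 1 = 16.
φ(37) = 37 − 1 = 36.
Multiply: 16 · 36 = 576.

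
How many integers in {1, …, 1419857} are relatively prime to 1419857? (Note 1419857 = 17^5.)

1336336

φ(1419857) = 1419857 · (1 − 1/17)
       = 1419857 · 16/17 = 1336336.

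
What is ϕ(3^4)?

54

φ(3^4) = 3^4 − 3^3 = 81 − 27 = 54.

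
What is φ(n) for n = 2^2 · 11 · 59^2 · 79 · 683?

3640734240

φ(2^2) = 2^1·(2−1) = 2·1 = 2.
φ(11) = 11 − 1 = 10.
φ(59^2) = 59^2 − 59^1 = 3481 − 59 = 3422.
φ(79) = 79 − 1 = 78.
φ(683) = 683 − 1 = 682.
Since φ is multiplicative, φ(8264269948) = 2 · 10 · 3422 · 78 · 682 = 3640734240.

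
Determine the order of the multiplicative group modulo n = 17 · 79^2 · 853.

φ(17) = 17 − 1 = 16.
φ(79^2) = 79^1·(79−1) = 79·78 = 6162.
φ(853) = 853 − 1 = 852.
Since φ is multiplicative, φ(90500741) = 16 · 6162 · 852 = 84000384.

84000384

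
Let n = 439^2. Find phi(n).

192282

φ(439^2) = 439^2 − 439^1 = 192721 − 439 = 192282.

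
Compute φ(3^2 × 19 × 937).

101088

φ(160227) = 160227 · (1 − 1/3) · (1 − 1/19) · (1 − 1/937)
       = 160227 · 33696/53409 = 101088.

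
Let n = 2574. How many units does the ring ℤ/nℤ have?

720

Prime factorization: 2574 = 2 * 3**2 * 11 * 13.
φ(2574) = 2574 · (1 − 1/2) · (1 − 1/3) · (1 − 1/11) · (1 − 1/13)
       = 2574 · 240/858 = 720.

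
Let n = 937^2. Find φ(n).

φ(877969) = 877969 · (1 − 1/937)
       = 877969 · 936/937 = 877032.

877032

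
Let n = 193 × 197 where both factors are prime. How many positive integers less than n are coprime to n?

φ(38021) = 38021 · (1 − 1/193) · (1 − 1/197)
       = 38021 · 37632/38021 = 37632.

37632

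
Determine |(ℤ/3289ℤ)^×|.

2640

Factor 3289: 3289 = 11 · 13 · 23.
φ(3289) = 3289 · (1 − 1/11) · (1 − 1/13) · (1 − 1/23)
       = 3289 · 2640/3289 = 2640.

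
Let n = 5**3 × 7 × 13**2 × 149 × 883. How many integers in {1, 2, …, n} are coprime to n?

φ(5^3) = 5^3 − 5^2 = 125 − 25 = 100.
φ(7) = 7 − 1 = 6.
φ(13^2) = 13^1·(13−1) = 13·12 = 156.
φ(149) = 149 − 1 = 148.
φ(883) = 883 − 1 = 882.
Multiply: 100 · 6 · 156 · 148 · 882 = 12218169600.

12218169600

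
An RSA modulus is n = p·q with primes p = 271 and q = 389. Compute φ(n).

For distinct primes, φ(pq) = (p−1)(q−1) = 270 × 388 = 104760.

104760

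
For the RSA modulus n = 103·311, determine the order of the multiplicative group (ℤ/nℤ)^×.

φ(pq) = (p−1)(q−1) = 102 · 310 = 31620.

31620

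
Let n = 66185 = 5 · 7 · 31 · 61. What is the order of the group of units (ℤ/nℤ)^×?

φ(5) = 5 − 1 = 4.
φ(7) = 7 − 1 = 6.
φ(31) = 31 − 1 = 30.
φ(61) = 61 − 1 = 60.
Since φ is multiplicative, φ(66185) = 4 · 6 · 30 · 60 = 43200.

43200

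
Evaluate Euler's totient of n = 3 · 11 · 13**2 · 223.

φ(3) = 3 − 1 = 2.
φ(11) = 11 − 1 = 10.
φ(13^2) = 13^1·(13−1) = 13·12 = 156.
φ(223) = 223 − 1 = 222.
φ(1243671) = 2 × 10 × 156 × 222 = 692640.

692640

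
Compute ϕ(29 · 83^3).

15817144

φ(29) = 29 − 1 = 28.
φ(83^3) = 83^2·(83−1) = 6889·82 = 564898.
Multiply: 28 · 564898 = 15817144.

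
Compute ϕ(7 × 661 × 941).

φ(4354007) = 4354007 · (1 − 1/7) · (1 − 1/661) · (1 − 1/941)
       = 4354007 · 3722400/4354007 = 3722400.

3722400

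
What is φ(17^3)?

4624

φ(4913) = 4913 · (1 − 1/17)
       = 4913 · 16/17 = 4624.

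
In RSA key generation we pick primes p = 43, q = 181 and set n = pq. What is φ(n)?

7560

φ(43) = 43 − 1 = 42.
φ(181) = 181 − 1 = 180.
φ(7783) = 42 × 180 = 7560.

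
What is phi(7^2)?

φ(7^2) = 7^2 − 7^1 = 49 − 7 = 42.

42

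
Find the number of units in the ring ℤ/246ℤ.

Prime factorization: 246 = 2 · 3 · 41.
φ(246) = 246 · (1 − 1/2) · (1 − 1/3) · (1 − 1/41)
       = 246 · 80/246 = 80.

80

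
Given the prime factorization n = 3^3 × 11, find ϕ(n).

180

φ(297) = 297 · (1 − 1/3) · (1 − 1/11)
       = 297 · 20/33 = 180.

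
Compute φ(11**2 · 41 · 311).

φ(1542871) = 1542871 · (1 − 1/11) · (1 − 1/41) · (1 − 1/311)
       = 1542871 · 124000/140261 = 1364000.

1364000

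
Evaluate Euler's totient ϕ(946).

420

First factor: 946 = 2 × 11 × 43.
φ(946) = 946 · (1 − 1/2) · (1 − 1/11) · (1 − 1/43)
       = 946 · 420/946 = 420.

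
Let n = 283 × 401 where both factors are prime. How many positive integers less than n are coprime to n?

φ(n) = (p − 1)(q − 1) = (283−1)(401−1) = 282·400 = 112800.

112800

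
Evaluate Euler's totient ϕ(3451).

2688

3451 = 7 · 17 · 29.
φ(7) = 7 − 1 = 6.
φ(17) = 17 − 1 = 16.
φ(29) = 29 − 1 = 28.
Since φ is multiplicative, φ(3451) = 6 · 16 · 28 = 2688.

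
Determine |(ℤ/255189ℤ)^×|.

142560

Prime factorization: 255189 = 3 * 11^2 * 19 * 37.
φ(255189) = 255189 · (1 − 1/3) · (1 − 1/11) · (1 − 1/19) · (1 − 1/37)
       = 255189 · 12960/23199 = 142560.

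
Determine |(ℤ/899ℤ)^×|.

840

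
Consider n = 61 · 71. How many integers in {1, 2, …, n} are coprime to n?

4200

φ(4331) = 4331 · (1 − 1/61) · (1 − 1/71)
       = 4331 · 4200/4331 = 4200.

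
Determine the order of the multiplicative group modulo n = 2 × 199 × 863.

170676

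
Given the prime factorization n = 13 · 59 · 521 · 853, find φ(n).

φ(13) = 13 − 1 = 12.
φ(59) = 59 − 1 = 58.
φ(521) = 521 − 1 = 520.
φ(853) = 853 − 1 = 852.
φ(340864771) = 12 × 58 × 520 × 852 = 308355840.

308355840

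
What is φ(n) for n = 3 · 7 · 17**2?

3264

φ(6069) = 6069 · (1 − 1/3) · (1 − 1/7) · (1 − 1/17)
       = 6069 · 192/357 = 3264.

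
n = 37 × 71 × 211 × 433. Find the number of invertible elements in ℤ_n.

228614400

φ(37) = 37 − 1 = 36.
φ(71) = 71 − 1 = 70.
φ(211) = 211 − 1 = 210.
φ(433) = 433 − 1 = 432.
Since φ is multiplicative, φ(240010601) = 36 · 70 · 210 · 432 = 228614400.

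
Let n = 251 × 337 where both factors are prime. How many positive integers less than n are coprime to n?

84000

For distinct primes, φ(pq) = (p−1)(q−1) = 250 × 336 = 84000.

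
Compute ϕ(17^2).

272

φ(289) = 289 · (1 − 1/17)
       = 289 · 16/17 = 272.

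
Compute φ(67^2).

4422

φ(67^2) = 67^2 − 67^1 = 4489 − 67 = 4422.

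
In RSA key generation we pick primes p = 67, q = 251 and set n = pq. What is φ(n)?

16500

φ(67) = 67 − 1 = 66.
φ(251) = 251 − 1 = 250.
Multiply: 66 · 250 = 16500.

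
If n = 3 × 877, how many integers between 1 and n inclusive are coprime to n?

φ(2631) = 2631 · (1 − 1/3) · (1 − 1/877)
       = 2631 · 1752/2631 = 1752.

1752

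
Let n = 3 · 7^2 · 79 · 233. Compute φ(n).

φ(3) = 3 − 1 = 2.
φ(7^2) = 7^2 − 7^1 = 49 − 7 = 42.
φ(79) = 79 − 1 = 78.
φ(233) = 233 − 1 = 232.
Since φ is multiplicative, φ(2705829) = 2 · 42 · 78 · 232 = 1520064.

1520064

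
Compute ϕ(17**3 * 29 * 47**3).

13156167808

φ(14792389571) = 14792389571 · (1 − 1/17) · (1 − 1/29) · (1 − 1/47)
       = 14792389571 · 20608/23171 = 13156167808.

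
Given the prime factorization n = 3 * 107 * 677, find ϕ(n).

143312

φ(3) = 3 − 1 = 2.
φ(107) = 107 − 1 = 106.
φ(677) = 677 − 1 = 676.
Multiply: 2 · 106 · 676 = 143312.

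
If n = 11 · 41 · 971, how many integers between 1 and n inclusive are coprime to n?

388000

φ(437921) = 437921 · (1 − 1/11) · (1 − 1/41) · (1 − 1/971)
       = 437921 · 388000/437921 = 388000.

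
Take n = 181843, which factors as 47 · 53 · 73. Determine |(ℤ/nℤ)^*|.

172224

φ(47) = 47 − 1 = 46.
φ(53) = 53 − 1 = 52.
φ(73) = 73 − 1 = 72.
Since φ is multiplicative, φ(181843) = 46 · 52 · 72 = 172224.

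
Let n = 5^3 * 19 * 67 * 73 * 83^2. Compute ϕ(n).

58215801600

φ(80023485125) = 80023485125 · (1 − 1/5) · (1 − 1/19) · (1 − 1/67) · (1 − 1/73) · (1 − 1/83)
       = 80023485125 · 28055808/38565535 = 58215801600.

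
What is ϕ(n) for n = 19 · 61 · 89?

95040

φ(19) = 19 − 1 = 18.
φ(61) = 61 − 1 = 60.
φ(89) = 89 − 1 = 88.
Since φ is multiplicative, φ(103151) = 18 · 60 · 88 = 95040.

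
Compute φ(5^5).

2500

φ(5^5) = 5^5 − 5^4 = 3125 − 625 = 2500.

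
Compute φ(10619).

8640

Factor 10619: 10619 = 7 * 37 * 41.
φ(10619) = 10619 · (1 − 1/7) · (1 − 1/37) · (1 − 1/41)
       = 10619 · 8640/10619 = 8640.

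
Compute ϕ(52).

24

First factor: 52 = 2^2 * 13.
φ(2^2) = 2^2 − 2^1 = 4 − 2 = 2.
φ(13) = 13 − 1 = 12.
Multiply: 2 · 12 = 24.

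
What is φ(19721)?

17280

19721 = 13 · 37 · 41.
φ(13) = 13 − 1 = 12.
φ(37) = 37 − 1 = 36.
φ(41) = 41 − 1 = 40.
φ(19721) = 12 × 36 × 40 = 17280.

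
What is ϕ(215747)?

169344

215747 = 7^3 × 17 × 37.
φ(215747) = 215747 · (1 − 1/7) · (1 − 1/17) · (1 − 1/37)
       = 215747 · 3456/4403 = 169344.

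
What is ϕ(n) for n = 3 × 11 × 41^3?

1344800

φ(2274393) = 2274393 · (1 − 1/3) · (1 − 1/11) · (1 − 1/41)
       = 2274393 · 800/1353 = 1344800.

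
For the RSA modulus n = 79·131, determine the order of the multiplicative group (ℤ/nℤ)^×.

φ(n) = (p − 1)(q − 1) = (79−1)(131−1) = 78·130 = 10140.

10140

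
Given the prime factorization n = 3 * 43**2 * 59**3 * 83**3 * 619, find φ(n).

φ(3) = 3 − 1 = 2.
φ(43^2) = 43^1·(43−1) = 43·42 = 1806.
φ(59^3) = 59^2·(59−1) = 3481·58 = 201898.
φ(83^3) = 83^3 − 83^2 = 571787 − 6889 = 564898.
φ(619) = 619 − 1 = 618.
φ(403217271917276889) = 2 × 1806 × 201898 × 564898 × 618 = 254588200117431264.

254588200117431264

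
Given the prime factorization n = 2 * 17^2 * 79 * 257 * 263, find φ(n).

1422999552

φ(2) = 2 − 1 = 1.
φ(17^2) = 17^2 − 17^1 = 289 − 17 = 272.
φ(79) = 79 − 1 = 78.
φ(257) = 257 − 1 = 256.
φ(263) = 263 − 1 = 262.
φ(3086340242) = 1 × 272 × 78 × 256 × 262 = 1422999552.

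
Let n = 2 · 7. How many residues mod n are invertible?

φ(14) = 14 · (1 − 1/2) · (1 − 1/7)
       = 14 · 6/14 = 6.

6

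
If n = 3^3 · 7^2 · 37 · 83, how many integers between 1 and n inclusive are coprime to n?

φ(3^3) = 3^2·(3−1) = 9·2 = 18.
φ(7^2) = 7^2 − 7^1 = 49 − 7 = 42.
φ(37) = 37 − 1 = 36.
φ(83) = 83 − 1 = 82.
Since φ is multiplicative, φ(4062933) = 18 · 42 · 36 · 82 = 2231712.

2231712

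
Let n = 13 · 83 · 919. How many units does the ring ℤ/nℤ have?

φ(991601) = 991601 · (1 − 1/13) · (1 − 1/83) · (1 − 1/919)
       = 991601 · 903312/991601 = 903312.

903312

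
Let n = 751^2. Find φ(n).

563250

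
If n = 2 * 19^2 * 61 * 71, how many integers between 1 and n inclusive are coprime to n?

φ(3126982) = 3126982 · (1 − 1/2) · (1 − 1/19) · (1 − 1/61) · (1 − 1/71)
       = 3126982 · 75600/164578 = 1436400.

1436400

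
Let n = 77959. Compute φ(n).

63504

Factor 77959: 77959 = 7**2 · 37 · 43.
φ(7^2) = 7^1·(7−1) = 7·6 = 42.
φ(37) = 37 − 1 = 36.
φ(43) = 43 − 1 = 42.
Multiply: 42 · 36 · 42 = 63504.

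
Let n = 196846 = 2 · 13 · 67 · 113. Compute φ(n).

φ(2) = 2 − 1 = 1.
φ(13) = 13 − 1 = 12.
φ(67) = 67 − 1 = 66.
φ(113) = 113 − 1 = 112.
Since φ is multiplicative, φ(196846) = 1 · 12 · 66 · 112 = 88704.

88704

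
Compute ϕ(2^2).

2

φ(2^2) = 2^1·(2−1) = 2·1 = 2.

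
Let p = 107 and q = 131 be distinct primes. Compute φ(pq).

13780

φ(pq) = (p−1)(q−1) = 106 · 130 = 13780.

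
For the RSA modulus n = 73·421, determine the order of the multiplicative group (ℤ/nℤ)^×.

φ(n) = (p − 1)(q − 1) = (73−1)(421−1) = 72·420 = 30240.

30240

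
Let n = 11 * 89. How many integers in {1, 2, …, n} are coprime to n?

φ(11) = 11 − 1 = 10.
φ(89) = 89 − 1 = 88.
Since φ is multiplicative, φ(979) = 10 · 88 = 880.

880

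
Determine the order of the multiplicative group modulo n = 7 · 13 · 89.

φ(8099) = 8099 · (1 − 1/7) · (1 − 1/13) · (1 − 1/89)
       = 8099 · 6336/8099 = 6336.

6336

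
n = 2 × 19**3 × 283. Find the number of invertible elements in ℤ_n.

1832436

φ(2) = 2 − 1 = 1.
φ(19^3) = 19^3 − 19^2 = 6859 − 361 = 6498.
φ(283) = 283 − 1 = 282.
φ(3882194) = 1 × 6498 × 282 = 1832436.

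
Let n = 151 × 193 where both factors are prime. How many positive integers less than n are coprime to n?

28800

φ(29143) = 29143 · (1 − 1/151) · (1 − 1/193)
       = 29143 · 28800/29143 = 28800.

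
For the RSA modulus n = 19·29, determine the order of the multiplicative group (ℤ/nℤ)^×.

For distinct primes, φ(pq) = (p−1)(q−1) = 18 × 28 = 504.

504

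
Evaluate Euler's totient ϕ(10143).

First factor: 10143 = 3^2 · 7^2 · 23.
φ(3^2) = 3^1·(3−1) = 3·2 = 6.
φ(7^2) = 7^2 − 7^1 = 49 − 7 = 42.
φ(23) = 23 − 1 = 22.
φ(10143) = 6 × 42 × 22 = 5544.

5544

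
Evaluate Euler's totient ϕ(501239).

427680

Factor 501239: 501239 = 19 · 23 · 31 · 37.
φ(19) = 19 − 1 = 18.
φ(23) = 23 − 1 = 22.
φ(31) = 31 − 1 = 30.
φ(37) = 37 − 1 = 36.
Since φ is multiplicative, φ(501239) = 18 · 22 · 30 · 36 = 427680.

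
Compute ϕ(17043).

17043 = 3 · 13 · 19 · 23.
φ(17043) = 17043 · (1 − 1/3) · (1 − 1/13) · (1 − 1/19) · (1 − 1/23)
       = 17043 · 9504/17043 = 9504.

9504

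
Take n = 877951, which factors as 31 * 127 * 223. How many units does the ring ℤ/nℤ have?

839160

φ(31) = 31 − 1 = 30.
φ(127) = 127 − 1 = 126.
φ(223) = 223 − 1 = 222.
Multiply: 30 · 126 · 222 = 839160.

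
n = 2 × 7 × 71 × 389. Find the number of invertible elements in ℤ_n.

162960

φ(2) = 2 − 1 = 1.
φ(7) = 7 − 1 = 6.
φ(71) = 71 − 1 = 70.
φ(389) = 389 − 1 = 388.
Since φ is multiplicative, φ(386666) = 1 · 6 · 70 · 388 = 162960.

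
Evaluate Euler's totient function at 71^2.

φ(5041) = 5041 · (1 − 1/71)
       = 5041 · 70/71 = 4970.

4970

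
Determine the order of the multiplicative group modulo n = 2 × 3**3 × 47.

828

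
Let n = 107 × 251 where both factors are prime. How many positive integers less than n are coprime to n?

26500

For distinct primes, φ(pq) = (p−1)(q−1) = 106 × 250 = 26500.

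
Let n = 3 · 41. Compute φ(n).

φ(123) = 123 · (1 − 1/3) · (1 − 1/41)
       = 123 · 80/123 = 80.

80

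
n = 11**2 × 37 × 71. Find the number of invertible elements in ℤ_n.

277200

φ(317867) = 317867 · (1 − 1/11) · (1 − 1/37) · (1 − 1/71)
       = 317867 · 25200/28897 = 277200.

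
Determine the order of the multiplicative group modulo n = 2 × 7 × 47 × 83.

φ(54614) = 54614 · (1 − 1/2) · (1 − 1/7) · (1 − 1/47) · (1 − 1/83)
       = 54614 · 22632/54614 = 22632.

22632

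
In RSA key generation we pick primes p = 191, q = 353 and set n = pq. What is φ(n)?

φ(pq) = (p−1)(q−1) = 190 · 352 = 66880.

66880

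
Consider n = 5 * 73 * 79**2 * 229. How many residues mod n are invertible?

φ(521653985) = 521653985 · (1 − 1/5) · (1 − 1/73) · (1 − 1/79) · (1 − 1/229)
       = 521653985 · 5121792/6603215 = 404621568.

404621568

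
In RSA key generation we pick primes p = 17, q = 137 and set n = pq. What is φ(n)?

For distinct primes, φ(pq) = (p−1)(q−1) = 16 × 136 = 2176.

2176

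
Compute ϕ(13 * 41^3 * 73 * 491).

φ(32114360239) = 32114360239 · (1 − 1/13) · (1 − 1/41) · (1 − 1/73) · (1 − 1/491)
       = 32114360239 · 16934400/19104319 = 28466726400.

28466726400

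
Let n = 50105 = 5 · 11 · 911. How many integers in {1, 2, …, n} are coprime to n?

φ(5) = 5 − 1 = 4.
φ(11) = 11 − 1 = 10.
φ(911) = 911 − 1 = 910.
Multiply: 4 · 10 · 910 = 36400.

36400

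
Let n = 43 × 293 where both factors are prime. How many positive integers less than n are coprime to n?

12264

φ(n) = (p − 1)(q − 1) = (43−1)(293−1) = 42·292 = 12264.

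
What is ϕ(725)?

Factor 725: 725 = 5^2 · 29.
φ(5^2) = 5^1·(5−1) = 5·4 = 20.
φ(29) = 29 − 1 = 28.
Multiply: 20 · 28 = 560.

560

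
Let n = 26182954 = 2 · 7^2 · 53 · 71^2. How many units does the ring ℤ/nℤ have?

10854480

φ(2) = 2 − 1 = 1.
φ(7^2) = 7^2 − 7^1 = 49 − 7 = 42.
φ(53) = 53 − 1 = 52.
φ(71^2) = 71^2 − 71^1 = 5041 − 71 = 4970.
Multiply: 1 · 42 · 52 · 4970 = 10854480.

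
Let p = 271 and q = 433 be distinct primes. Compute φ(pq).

116640

φ(117343) = 117343 · (1 − 1/271) · (1 − 1/433)
       = 117343 · 116640/117343 = 116640.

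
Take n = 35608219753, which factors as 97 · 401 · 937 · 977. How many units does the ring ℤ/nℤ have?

35079782400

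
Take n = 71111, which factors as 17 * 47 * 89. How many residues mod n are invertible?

φ(17) = 17 − 1 = 16.
φ(47) = 47 − 1 = 46.
φ(89) = 89 − 1 = 88.
Since φ is multiplicative, φ(71111) = 16 · 46 · 88 = 64768.

64768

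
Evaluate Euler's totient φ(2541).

1320

Factor 2541: 2541 = 3 · 7 · 11^2.
φ(2541) = 2541 · (1 − 1/3) · (1 − 1/7) · (1 − 1/11)
       = 2541 · 120/231 = 1320.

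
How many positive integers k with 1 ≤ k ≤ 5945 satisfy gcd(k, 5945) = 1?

4480

Factor 5945: 5945 = 5 · 29 · 41.
φ(5) = 5 − 1 = 4.
φ(29) = 29 − 1 = 28.
φ(41) = 41 − 1 = 40.
Since φ is multiplicative, φ(5945) = 4 · 28 · 40 = 4480.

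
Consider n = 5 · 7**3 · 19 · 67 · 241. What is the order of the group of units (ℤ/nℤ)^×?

335301120

φ(526149995) = 526149995 · (1 − 1/5) · (1 − 1/7) · (1 − 1/19) · (1 − 1/67) · (1 − 1/241)
       = 526149995 · 6842880/10737755 = 335301120.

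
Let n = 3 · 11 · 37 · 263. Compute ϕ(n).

φ(321123) = 321123 · (1 − 1/3) · (1 − 1/11) · (1 − 1/37) · (1 − 1/263)
       = 321123 · 188640/321123 = 188640.

188640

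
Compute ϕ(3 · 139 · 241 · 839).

φ(3) = 3 − 1 = 2.
φ(139) = 139 − 1 = 138.
φ(241) = 241 − 1 = 240.
φ(839) = 839 − 1 = 838.
Multiply: 2 · 138 · 240 · 838 = 55509120.

55509120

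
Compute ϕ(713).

660

Prime factorization: 713 = 23 × 31.
φ(713) = 713 · (1 − 1/23) · (1 − 1/31)
       = 713 · 660/713 = 660.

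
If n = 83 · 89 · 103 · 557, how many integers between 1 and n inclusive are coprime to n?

409233792

φ(83) = 83 − 1 = 82.
φ(89) = 89 − 1 = 88.
φ(103) = 103 − 1 = 102.
φ(557) = 557 − 1 = 556.
Since φ is multiplicative, φ(423799577) = 82 · 88 · 102 · 556 = 409233792.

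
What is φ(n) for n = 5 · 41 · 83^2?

φ(1412245) = 1412245 · (1 − 1/5) · (1 − 1/41) · (1 − 1/83)
       = 1412245 · 13120/17015 = 1088960.

1088960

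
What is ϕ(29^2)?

812

φ(841) = 841 · (1 − 1/29)
       = 841 · 28/29 = 812.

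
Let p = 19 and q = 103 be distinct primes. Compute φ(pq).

1836

φ(pq) = (p−1)(q−1) = 18 · 102 = 1836.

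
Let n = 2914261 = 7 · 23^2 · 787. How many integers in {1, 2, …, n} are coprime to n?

2386296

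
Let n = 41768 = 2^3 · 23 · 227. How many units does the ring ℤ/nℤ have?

φ(2^3) = 2^3 − 2^2 = 8 − 4 = 4.
φ(23) = 23 − 1 = 22.
φ(227) = 227 − 1 = 226.
Since φ is multiplicative, φ(41768) = 4 · 22 · 226 = 19888.

19888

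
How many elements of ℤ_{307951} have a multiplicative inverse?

Factor 307951: 307951 = 7 · 29 · 37 · 41.
φ(7) = 7 − 1 = 6.
φ(29) = 29 − 1 = 28.
φ(37) = 37 − 1 = 36.
φ(41) = 41 − 1 = 40.
φ(307951) = 6 × 28 × 36 × 40 = 241920.

241920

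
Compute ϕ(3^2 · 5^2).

120

φ(3^2) = 3^1·(3−1) = 3·2 = 6.
φ(5^2) = 5^2 − 5^1 = 25 − 5 = 20.
φ(225) = 6 × 20 = 120.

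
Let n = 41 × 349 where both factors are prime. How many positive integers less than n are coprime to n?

13920

φ(14309) = 14309 · (1 − 1/41) · (1 − 1/349)
       = 14309 · 13920/14309 = 13920.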